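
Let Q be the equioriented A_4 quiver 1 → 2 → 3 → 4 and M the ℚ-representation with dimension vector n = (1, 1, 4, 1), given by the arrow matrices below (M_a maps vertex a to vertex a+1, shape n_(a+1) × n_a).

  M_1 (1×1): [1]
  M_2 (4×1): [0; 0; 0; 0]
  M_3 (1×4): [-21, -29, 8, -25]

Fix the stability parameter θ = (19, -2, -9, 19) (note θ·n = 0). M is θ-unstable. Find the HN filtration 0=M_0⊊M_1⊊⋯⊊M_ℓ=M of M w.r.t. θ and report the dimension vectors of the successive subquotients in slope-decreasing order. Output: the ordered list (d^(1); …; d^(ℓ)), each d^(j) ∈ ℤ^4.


Interval decomposition of M: I[1,2], I[3,3]^3, I[3,4].
HN type (ℓ=3): μ^(1)=19; μ^(2)=17/2; μ^(3)=-9

((0, 0, 0, 1); (1, 1, 0, 0); (0, 0, 4, 0))


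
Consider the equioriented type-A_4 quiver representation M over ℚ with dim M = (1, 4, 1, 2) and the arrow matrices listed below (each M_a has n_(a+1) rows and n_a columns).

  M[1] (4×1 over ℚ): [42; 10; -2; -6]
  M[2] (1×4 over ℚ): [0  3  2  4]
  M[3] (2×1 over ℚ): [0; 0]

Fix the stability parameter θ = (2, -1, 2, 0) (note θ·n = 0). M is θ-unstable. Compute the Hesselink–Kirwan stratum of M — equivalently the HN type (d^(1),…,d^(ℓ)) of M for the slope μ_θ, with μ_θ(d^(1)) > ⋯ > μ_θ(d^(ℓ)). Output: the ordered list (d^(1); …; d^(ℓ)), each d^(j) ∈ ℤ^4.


Interval decomposition of M: I[1,3], I[2,2]^3, I[4,4]^2.
HN type (ℓ=4): μ^(1)=2; μ^(2)=1/2; μ^(3)=0; μ^(4)=-1

((0, 0, 1, 0); (1, 1, 0, 0); (0, 0, 0, 2); (0, 3, 0, 0))


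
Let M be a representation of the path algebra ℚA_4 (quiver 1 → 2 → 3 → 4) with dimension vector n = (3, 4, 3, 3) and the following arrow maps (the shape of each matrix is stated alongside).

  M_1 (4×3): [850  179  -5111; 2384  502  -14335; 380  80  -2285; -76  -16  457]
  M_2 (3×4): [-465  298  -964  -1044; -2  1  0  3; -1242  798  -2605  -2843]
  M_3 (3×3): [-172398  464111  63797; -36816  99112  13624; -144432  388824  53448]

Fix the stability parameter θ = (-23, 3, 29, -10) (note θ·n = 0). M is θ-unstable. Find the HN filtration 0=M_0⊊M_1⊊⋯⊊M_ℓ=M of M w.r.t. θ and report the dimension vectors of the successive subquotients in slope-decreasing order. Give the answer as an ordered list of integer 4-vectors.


Interval decomposition of M: I[1,1], I[1,3], I[1,4], I[2,2], I[2,3], I[4,4]^2.
HN type (ℓ=5): μ^(1)=29; μ^(2)=19/2; μ^(3)=3; μ^(4)=-10; μ^(5)=-23

((0, 0, 2, 0); (0, 0, 1, 1); (0, 4, 0, 0); (0, 0, 0, 2); (3, 0, 0, 0))


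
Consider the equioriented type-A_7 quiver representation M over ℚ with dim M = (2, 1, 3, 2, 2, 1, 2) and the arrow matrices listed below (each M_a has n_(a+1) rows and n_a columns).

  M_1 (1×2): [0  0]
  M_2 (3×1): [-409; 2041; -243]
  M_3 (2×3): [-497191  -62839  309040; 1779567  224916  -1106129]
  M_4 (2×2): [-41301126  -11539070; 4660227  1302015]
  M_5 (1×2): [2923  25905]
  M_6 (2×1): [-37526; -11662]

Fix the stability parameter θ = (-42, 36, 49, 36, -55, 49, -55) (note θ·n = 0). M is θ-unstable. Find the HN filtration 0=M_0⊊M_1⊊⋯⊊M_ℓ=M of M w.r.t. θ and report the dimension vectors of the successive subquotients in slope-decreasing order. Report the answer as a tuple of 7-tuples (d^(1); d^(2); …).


Interval decomposition of M: I[1,1]^2, I[2,3], I[3,4], I[3,7], I[5,5], I[7,7].
HN type (ℓ=6): μ^(1)=49; μ^(2)=85/2; μ^(3)=36; μ^(4)=24/5; μ^(5)=-42; μ^(6)=-55

((0, 0, 1, 0, 0, 0, 0); (0, 0, 1, 1, 0, 0, 0); (0, 1, 0, 0, 0, 0, 0); (0, 0, 1, 1, 1, 1, 1); (2, 0, 0, 0, 0, 0, 0); (0, 0, 0, 0, 1, 0, 1))


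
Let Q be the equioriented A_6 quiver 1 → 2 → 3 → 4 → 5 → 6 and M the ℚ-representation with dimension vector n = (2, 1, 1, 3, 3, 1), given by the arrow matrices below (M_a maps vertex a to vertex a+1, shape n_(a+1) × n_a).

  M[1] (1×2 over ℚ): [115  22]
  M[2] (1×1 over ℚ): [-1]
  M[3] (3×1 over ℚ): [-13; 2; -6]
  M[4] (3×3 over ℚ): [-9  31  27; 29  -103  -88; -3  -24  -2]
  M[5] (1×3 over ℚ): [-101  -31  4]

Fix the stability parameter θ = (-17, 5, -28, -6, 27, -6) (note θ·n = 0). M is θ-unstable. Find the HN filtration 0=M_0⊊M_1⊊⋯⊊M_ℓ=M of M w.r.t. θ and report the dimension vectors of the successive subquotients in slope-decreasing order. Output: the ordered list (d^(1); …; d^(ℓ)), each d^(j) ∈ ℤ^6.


Via rank(M_{q-1}∘⋯∘M_p): M ≅ I[1,1], I[1,5], I[4,5], I[4,6].
μ_θ-semistable layers: μ^(1)=27; μ^(2)=21/2; μ^(3)=-6; μ^(4)=-23/2; μ^(5)=-17

((0, 0, 0, 0, 2, 0); (0, 0, 0, 0, 1, 1); (0, 0, 0, 3, 0, 0); (0, 1, 1, 0, 0, 0); (2, 0, 0, 0, 0, 0))


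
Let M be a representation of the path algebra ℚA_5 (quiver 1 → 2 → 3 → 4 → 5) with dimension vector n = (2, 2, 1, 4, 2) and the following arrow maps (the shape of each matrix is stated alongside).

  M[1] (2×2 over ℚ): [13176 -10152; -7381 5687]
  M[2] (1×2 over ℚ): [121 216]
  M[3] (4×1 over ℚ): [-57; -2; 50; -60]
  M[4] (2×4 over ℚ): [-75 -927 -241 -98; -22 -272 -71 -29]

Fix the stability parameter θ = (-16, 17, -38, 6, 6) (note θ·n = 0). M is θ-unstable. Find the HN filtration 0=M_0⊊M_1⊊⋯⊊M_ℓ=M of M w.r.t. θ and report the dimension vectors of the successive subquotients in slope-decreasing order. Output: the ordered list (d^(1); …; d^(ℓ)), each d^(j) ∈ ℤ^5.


Barcode: M ≅ I[1,1], I[1,2], I[2,5], I[4,4]^2, I[4,5]. HN layers by μ_θ (4 steps, strictly decreasing):
  μ^(1)=17; μ^(2)=6; μ^(3)=-21/2; μ^(4)=-16

((0, 1, 0, 0, 0); (0, 0, 0, 4, 2); (0, 1, 1, 0, 0); (2, 0, 0, 0, 0))


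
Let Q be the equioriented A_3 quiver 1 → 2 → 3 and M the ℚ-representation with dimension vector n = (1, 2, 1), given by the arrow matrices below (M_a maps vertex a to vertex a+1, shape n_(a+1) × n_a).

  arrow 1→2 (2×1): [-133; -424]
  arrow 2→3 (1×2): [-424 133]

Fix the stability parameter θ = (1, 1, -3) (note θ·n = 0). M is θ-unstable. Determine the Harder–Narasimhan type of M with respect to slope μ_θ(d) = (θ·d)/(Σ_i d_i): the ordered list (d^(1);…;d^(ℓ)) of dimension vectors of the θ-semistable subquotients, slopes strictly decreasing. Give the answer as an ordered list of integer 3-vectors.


Interval decomposition of M: I[1,2], I[2,3].
HN type (ℓ=2): μ^(1)=1; μ^(2)=-1

((1, 1, 0); (0, 1, 1))


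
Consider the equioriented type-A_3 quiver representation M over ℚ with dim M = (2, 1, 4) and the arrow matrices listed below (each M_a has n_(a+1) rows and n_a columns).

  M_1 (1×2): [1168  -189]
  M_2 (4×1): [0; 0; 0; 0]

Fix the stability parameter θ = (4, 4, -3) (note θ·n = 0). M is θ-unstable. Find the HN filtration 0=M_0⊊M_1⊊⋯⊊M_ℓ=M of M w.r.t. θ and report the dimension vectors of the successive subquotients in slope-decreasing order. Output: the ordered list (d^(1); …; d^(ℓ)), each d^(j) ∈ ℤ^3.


Via rank(M_{q-1}∘⋯∘M_p): M ≅ I[1,1], I[1,2], I[3,3]^4.
μ_θ-semistable layers: μ^(1)=4; μ^(2)=-3

((2, 1, 0); (0, 0, 4))


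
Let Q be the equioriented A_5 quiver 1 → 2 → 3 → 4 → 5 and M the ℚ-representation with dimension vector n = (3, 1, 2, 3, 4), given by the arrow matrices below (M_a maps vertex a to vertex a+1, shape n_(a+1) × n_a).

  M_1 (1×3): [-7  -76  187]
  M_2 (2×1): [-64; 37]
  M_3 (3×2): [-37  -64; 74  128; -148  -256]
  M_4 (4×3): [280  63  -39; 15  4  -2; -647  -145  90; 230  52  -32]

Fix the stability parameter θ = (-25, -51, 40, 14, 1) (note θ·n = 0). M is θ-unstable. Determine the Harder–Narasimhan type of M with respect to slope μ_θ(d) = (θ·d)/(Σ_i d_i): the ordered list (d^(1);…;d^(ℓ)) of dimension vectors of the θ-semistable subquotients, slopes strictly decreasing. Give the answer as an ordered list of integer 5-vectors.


Interval decomposition of M: I[1,1]^2, I[1,3], I[3,5], I[4,5]^2, I[5,5].
HN type (ℓ=6): μ^(1)=40; μ^(2)=55/3; μ^(3)=15/2; μ^(4)=1; μ^(5)=-25; μ^(6)=-38

((0, 0, 1, 0, 0); (0, 0, 1, 1, 1); (0, 0, 0, 2, 2); (0, 0, 0, 0, 1); (2, 0, 0, 0, 0); (1, 1, 0, 0, 0))


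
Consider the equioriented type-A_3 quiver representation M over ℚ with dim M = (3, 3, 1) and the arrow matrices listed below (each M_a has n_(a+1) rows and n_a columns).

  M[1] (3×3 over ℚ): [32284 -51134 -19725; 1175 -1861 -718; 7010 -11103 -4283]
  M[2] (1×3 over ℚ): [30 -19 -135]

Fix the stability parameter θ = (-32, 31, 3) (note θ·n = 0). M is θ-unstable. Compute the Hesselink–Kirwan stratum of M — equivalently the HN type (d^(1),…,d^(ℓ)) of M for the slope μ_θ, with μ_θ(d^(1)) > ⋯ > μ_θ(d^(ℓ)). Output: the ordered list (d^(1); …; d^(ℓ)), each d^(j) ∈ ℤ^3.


Via rank(M_{q-1}∘⋯∘M_p): M ≅ I[1,2]^2, I[1,3].
μ_θ-semistable layers: μ^(1)=31; μ^(2)=17; μ^(3)=-32

((0, 2, 0); (0, 1, 1); (3, 0, 0))


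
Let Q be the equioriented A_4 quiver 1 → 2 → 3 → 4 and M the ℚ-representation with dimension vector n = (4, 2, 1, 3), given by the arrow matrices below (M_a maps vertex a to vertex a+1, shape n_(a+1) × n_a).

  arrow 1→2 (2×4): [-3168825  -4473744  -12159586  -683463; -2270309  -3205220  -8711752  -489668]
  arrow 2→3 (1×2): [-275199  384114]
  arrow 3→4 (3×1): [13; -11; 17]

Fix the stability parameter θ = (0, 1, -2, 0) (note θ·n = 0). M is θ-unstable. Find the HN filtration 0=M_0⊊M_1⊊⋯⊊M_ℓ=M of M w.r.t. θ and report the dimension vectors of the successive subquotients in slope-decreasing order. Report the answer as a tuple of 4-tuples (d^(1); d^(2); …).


Barcode: M ≅ I[1,1]^2, I[1,2], I[1,4], I[4,4]^2. HN layers by μ_θ (3 steps, strictly decreasing):
  μ^(1)=1; μ^(2)=0; μ^(3)=-1/3

((0, 1, 0, 0); (3, 0, 0, 3); (1, 1, 1, 0))


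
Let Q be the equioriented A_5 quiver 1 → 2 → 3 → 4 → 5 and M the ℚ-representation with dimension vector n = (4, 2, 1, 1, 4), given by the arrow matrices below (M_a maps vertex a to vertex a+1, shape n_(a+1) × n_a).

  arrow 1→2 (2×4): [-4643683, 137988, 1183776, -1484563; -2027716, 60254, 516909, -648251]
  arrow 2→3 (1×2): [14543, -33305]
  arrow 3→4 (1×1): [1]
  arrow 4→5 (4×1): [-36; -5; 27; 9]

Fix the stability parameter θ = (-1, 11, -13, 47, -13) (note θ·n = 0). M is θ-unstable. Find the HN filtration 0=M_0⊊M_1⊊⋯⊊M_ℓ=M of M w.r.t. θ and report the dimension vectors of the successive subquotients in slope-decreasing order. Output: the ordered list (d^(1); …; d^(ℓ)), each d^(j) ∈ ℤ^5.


Barcode: M ≅ I[1,1]^2, I[1,2], I[1,5], I[5,5]^3. HN layers by μ_θ (4 steps, strictly decreasing):
  μ^(1)=17; μ^(2)=11; μ^(3)=-1; μ^(4)=-13

((0, 0, 0, 1, 1); (0, 1, 0, 0, 0); (4, 1, 1, 0, 0); (0, 0, 0, 0, 3))


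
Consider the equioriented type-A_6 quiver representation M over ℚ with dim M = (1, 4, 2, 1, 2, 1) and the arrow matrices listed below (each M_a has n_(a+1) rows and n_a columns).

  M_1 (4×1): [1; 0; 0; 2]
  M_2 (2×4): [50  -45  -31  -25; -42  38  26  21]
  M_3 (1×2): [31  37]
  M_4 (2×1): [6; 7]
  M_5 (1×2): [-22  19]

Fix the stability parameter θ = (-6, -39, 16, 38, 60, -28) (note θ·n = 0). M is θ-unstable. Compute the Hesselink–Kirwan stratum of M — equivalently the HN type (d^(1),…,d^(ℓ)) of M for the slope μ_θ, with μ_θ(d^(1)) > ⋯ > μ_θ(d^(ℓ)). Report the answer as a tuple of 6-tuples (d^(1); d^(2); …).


Interval decomposition of M: I[1,2], I[2,2], I[2,3], I[2,6], I[5,5].
HN type (ℓ=5): μ^(1)=60; μ^(2)=70/3; μ^(3)=16; μ^(4)=-45/2; μ^(5)=-39

((0, 0, 0, 0, 1, 0); (0, 0, 0, 1, 1, 1); (0, 0, 2, 0, 0, 0); (1, 1, 0, 0, 0, 0); (0, 3, 0, 0, 0, 0))


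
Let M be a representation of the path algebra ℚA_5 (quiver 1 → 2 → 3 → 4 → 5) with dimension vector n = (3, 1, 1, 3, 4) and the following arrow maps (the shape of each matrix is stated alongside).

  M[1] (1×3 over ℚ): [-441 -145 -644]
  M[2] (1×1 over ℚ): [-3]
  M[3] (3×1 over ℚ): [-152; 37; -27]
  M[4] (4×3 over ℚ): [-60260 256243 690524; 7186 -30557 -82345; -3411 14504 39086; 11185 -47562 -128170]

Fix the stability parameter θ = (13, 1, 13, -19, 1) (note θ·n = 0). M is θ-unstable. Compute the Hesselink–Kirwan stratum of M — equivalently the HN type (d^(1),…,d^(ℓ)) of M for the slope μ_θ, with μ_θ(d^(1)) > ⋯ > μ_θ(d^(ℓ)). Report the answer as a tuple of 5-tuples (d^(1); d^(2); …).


Via rank(M_{q-1}∘⋯∘M_p): M ≅ I[1,1]^2, I[1,5], I[4,5]^2, I[5,5].
μ_θ-semistable layers: μ^(1)=13; μ^(2)=9/5; μ^(3)=1; μ^(4)=-19

((2, 0, 0, 0, 0); (1, 1, 1, 1, 1); (0, 0, 0, 0, 3); (0, 0, 0, 2, 0))


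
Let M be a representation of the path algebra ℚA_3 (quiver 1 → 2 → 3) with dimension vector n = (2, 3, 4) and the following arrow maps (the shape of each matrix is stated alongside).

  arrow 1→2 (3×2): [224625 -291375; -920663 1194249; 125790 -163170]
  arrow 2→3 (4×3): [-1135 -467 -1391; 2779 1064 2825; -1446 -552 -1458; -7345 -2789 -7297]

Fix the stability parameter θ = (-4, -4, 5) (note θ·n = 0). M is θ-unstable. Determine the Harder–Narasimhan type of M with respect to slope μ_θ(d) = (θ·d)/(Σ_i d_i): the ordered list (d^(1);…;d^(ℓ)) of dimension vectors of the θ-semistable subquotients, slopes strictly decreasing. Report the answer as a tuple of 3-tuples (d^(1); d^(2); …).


Barcode: M ≅ I[1,1], I[1,3], I[2,2], I[2,3], I[3,3]^2. HN layers by μ_θ (2 steps, strictly decreasing):
  μ^(1)=5; μ^(2)=-4

((0, 0, 4); (2, 3, 0))


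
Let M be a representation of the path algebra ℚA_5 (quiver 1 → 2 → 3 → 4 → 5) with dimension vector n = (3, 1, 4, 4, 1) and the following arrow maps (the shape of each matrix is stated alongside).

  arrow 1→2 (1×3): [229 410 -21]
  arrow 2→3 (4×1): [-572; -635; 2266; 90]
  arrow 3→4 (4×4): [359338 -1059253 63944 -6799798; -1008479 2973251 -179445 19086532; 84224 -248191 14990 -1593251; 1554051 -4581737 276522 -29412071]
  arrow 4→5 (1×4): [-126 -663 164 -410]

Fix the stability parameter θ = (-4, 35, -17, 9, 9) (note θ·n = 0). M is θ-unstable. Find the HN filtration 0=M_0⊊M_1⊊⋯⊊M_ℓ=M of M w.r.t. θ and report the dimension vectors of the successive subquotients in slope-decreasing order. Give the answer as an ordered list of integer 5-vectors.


Barcode: M ≅ I[1,1]^2, I[1,5], I[3,4]^3. HN layers by μ_θ (3 steps, strictly decreasing):
  μ^(1)=9; μ^(2)=-4; μ^(3)=-17

((0, 1, 1, 4, 1); (3, 0, 0, 0, 0); (0, 0, 3, 0, 0))


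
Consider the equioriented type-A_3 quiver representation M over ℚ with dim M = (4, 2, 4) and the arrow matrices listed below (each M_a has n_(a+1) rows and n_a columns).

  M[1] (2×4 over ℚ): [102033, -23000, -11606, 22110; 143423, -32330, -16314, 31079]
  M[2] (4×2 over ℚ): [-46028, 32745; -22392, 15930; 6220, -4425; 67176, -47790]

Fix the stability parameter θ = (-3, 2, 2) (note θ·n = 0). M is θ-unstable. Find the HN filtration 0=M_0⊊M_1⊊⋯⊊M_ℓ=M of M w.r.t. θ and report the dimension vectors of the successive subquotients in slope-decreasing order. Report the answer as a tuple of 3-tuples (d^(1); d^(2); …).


Interval decomposition of M: I[1,1]^2, I[1,2], I[1,3], I[3,3]^3.
HN type (ℓ=2): μ^(1)=2; μ^(2)=-3

((0, 2, 4); (4, 0, 0))


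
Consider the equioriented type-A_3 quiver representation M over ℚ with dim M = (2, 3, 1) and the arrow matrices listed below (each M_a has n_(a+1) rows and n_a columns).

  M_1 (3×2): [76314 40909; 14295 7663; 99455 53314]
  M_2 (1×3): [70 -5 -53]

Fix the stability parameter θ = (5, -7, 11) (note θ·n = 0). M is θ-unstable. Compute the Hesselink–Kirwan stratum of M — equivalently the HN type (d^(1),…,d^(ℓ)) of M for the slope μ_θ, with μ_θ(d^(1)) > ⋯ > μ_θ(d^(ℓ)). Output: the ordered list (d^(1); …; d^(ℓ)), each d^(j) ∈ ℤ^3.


Interval decomposition of M: I[1,2], I[1,3], I[2,2].
HN type (ℓ=3): μ^(1)=11; μ^(2)=-1; μ^(3)=-7

((0, 0, 1); (2, 2, 0); (0, 1, 0))


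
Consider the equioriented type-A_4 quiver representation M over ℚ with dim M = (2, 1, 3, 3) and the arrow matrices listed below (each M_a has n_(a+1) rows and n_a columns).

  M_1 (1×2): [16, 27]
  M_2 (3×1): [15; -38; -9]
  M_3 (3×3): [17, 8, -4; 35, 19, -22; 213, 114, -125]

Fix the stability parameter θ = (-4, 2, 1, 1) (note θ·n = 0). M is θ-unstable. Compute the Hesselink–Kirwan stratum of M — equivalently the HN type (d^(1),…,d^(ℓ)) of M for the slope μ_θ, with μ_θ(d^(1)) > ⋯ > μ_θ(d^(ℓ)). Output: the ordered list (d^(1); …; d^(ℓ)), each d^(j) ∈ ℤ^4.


Interval decomposition of M: I[1,1], I[1,4], I[3,4]^2.
HN type (ℓ=3): μ^(1)=4/3; μ^(2)=1; μ^(3)=-4

((0, 1, 1, 1); (0, 0, 2, 2); (2, 0, 0, 0))


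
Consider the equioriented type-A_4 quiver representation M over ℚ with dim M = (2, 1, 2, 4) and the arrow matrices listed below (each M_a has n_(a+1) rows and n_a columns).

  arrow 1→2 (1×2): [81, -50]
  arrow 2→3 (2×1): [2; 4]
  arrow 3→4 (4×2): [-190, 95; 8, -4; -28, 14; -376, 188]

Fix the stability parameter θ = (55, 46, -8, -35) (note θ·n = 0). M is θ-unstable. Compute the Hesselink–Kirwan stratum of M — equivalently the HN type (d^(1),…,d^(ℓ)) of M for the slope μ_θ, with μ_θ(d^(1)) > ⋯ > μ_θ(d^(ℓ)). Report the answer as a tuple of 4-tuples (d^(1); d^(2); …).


Via rank(M_{q-1}∘⋯∘M_p): M ≅ I[1,1], I[1,3], I[3,4], I[4,4]^3.
μ_θ-semistable layers: μ^(1)=55; μ^(2)=31; μ^(3)=-43/2; μ^(4)=-35

((1, 0, 0, 0); (1, 1, 1, 0); (0, 0, 1, 1); (0, 0, 0, 3))


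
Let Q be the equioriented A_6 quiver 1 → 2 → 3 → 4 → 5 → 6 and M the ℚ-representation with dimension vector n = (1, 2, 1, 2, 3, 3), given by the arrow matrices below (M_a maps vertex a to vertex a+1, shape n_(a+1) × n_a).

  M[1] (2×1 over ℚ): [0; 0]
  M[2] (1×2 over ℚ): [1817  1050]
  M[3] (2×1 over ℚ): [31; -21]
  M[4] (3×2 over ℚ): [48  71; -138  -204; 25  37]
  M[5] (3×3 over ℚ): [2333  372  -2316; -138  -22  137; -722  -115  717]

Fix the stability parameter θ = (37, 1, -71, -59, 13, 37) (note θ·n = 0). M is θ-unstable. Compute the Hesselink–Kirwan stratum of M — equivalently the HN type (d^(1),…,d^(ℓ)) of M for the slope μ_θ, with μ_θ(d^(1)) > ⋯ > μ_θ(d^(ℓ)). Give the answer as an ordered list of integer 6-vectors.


Interval decomposition of M: I[1,1], I[2,2], I[2,6], I[4,6], I[5,6].
HN type (ℓ=5): μ^(1)=37; μ^(2)=13; μ^(3)=1; μ^(4)=-43; μ^(5)=-59

((1, 0, 0, 0, 0, 3); (0, 0, 0, 0, 3, 0); (0, 1, 0, 0, 0, 0); (0, 1, 1, 1, 0, 0); (0, 0, 0, 1, 0, 0))


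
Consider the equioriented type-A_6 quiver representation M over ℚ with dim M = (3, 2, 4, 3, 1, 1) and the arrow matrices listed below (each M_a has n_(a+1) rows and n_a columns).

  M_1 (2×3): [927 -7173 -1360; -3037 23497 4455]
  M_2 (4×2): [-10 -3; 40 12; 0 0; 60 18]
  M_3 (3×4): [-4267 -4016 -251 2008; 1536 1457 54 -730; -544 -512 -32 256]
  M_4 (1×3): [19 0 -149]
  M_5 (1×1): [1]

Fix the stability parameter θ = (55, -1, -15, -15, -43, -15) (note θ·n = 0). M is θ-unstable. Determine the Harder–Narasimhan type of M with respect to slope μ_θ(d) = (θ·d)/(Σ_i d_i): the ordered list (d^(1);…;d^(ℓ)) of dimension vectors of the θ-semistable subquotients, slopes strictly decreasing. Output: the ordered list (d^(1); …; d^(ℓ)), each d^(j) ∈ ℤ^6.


Barcode: M ≅ I[1,1], I[1,2], I[1,6], I[3,3]^2, I[3,4], I[4,4]. HN layers by μ_θ (4 steps, strictly decreasing):
  μ^(1)=55; μ^(2)=27; μ^(3)=-17/3; μ^(4)=-15

((1, 0, 0, 0, 0, 0); (1, 1, 0, 0, 0, 0); (1, 1, 1, 1, 1, 1); (0, 0, 3, 2, 0, 0))


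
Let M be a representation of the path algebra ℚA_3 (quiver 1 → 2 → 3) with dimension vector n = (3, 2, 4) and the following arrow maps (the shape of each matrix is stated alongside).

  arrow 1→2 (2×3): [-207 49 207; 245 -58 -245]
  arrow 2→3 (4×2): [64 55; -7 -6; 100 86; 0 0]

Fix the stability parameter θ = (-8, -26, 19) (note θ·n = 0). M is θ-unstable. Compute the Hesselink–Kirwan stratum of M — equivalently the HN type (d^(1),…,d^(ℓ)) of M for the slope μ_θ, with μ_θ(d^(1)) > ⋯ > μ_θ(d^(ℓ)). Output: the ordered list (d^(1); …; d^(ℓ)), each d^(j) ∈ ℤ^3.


Interval decomposition of M: I[1,1], I[1,3]^2, I[3,3]^2.
HN type (ℓ=3): μ^(1)=19; μ^(2)=-8; μ^(3)=-17

((0, 0, 4); (1, 0, 0); (2, 2, 0))


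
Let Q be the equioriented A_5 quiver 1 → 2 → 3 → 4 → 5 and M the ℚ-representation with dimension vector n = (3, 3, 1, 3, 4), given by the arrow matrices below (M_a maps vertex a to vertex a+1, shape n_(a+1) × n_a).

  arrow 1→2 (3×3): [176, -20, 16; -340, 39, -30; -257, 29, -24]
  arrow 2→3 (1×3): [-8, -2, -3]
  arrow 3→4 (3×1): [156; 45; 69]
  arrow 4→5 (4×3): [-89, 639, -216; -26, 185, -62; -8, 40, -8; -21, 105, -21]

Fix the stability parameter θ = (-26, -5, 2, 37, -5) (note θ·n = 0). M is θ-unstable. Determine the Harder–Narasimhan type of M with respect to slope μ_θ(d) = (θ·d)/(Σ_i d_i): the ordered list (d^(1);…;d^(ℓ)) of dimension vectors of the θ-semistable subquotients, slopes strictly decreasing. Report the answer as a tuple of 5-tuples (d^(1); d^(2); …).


Interval decomposition of M: I[1,2]^2, I[1,5], I[4,5]^2, I[5,5].
HN type (ℓ=4): μ^(1)=16; μ^(2)=2; μ^(3)=-5; μ^(4)=-26

((0, 0, 0, 3, 3); (0, 0, 1, 0, 0); (0, 3, 0, 0, 1); (3, 0, 0, 0, 0))


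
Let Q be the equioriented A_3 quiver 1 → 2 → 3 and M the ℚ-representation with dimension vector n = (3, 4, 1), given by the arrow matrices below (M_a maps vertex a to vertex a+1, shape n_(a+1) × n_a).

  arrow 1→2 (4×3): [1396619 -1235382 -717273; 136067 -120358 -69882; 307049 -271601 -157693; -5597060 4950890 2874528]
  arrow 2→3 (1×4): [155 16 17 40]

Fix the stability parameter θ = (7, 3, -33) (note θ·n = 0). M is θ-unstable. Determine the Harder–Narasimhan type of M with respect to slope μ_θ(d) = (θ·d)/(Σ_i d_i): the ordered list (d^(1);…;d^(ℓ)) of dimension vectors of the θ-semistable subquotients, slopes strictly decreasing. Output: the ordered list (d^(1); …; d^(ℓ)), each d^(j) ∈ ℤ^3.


Interval decomposition of M: I[1,2]^2, I[1,3], I[2,2].
HN type (ℓ=3): μ^(1)=5; μ^(2)=3; μ^(3)=-23/3

((2, 2, 0); (0, 1, 0); (1, 1, 1))


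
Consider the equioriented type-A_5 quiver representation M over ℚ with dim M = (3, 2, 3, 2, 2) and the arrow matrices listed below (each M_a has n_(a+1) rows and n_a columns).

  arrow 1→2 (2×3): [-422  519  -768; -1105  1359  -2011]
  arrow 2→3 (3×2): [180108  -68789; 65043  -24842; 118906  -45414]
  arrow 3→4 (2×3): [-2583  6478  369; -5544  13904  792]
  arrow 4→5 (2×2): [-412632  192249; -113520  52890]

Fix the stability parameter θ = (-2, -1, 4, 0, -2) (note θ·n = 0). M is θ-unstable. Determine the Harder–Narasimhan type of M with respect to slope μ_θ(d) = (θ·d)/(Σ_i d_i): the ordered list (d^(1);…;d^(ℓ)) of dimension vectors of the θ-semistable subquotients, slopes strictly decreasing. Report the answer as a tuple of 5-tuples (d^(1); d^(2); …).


Interval decomposition of M: I[1,1], I[1,3], I[1,4], I[3,3], I[4,5], I[5,5].
HN type (ℓ=4): μ^(1)=4; μ^(2)=2; μ^(3)=-1; μ^(4)=-2

((0, 0, 2, 0, 0); (0, 0, 1, 1, 0); (0, 2, 0, 1, 1); (3, 0, 0, 0, 1))


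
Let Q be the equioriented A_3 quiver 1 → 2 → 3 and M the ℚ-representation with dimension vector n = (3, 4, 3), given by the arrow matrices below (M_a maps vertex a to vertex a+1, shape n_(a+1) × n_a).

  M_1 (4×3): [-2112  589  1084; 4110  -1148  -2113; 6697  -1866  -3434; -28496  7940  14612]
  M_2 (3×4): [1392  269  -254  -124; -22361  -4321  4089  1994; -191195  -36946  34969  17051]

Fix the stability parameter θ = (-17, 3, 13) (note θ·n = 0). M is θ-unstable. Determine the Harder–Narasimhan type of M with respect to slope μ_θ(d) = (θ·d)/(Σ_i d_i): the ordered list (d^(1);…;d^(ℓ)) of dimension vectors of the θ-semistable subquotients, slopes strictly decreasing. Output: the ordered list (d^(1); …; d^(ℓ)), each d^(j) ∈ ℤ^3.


Interval decomposition of M: I[1,3]^3, I[2,2].
HN type (ℓ=3): μ^(1)=13; μ^(2)=3; μ^(3)=-17

((0, 0, 3); (0, 4, 0); (3, 0, 0))


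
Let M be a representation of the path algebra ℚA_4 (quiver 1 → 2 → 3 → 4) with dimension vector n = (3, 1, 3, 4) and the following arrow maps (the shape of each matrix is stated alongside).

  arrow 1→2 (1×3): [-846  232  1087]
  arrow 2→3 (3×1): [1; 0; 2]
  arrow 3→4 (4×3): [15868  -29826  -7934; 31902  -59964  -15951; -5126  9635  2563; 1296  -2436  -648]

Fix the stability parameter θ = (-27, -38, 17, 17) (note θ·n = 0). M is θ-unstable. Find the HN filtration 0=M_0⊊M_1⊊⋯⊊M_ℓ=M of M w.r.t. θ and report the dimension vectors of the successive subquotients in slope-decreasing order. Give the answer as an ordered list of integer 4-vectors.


Barcode: M ≅ I[1,1]^2, I[1,3], I[3,4]^2, I[4,4]^2. HN layers by μ_θ (3 steps, strictly decreasing):
  μ^(1)=17; μ^(2)=-27; μ^(3)=-65/2

((0, 0, 3, 4); (2, 0, 0, 0); (1, 1, 0, 0))


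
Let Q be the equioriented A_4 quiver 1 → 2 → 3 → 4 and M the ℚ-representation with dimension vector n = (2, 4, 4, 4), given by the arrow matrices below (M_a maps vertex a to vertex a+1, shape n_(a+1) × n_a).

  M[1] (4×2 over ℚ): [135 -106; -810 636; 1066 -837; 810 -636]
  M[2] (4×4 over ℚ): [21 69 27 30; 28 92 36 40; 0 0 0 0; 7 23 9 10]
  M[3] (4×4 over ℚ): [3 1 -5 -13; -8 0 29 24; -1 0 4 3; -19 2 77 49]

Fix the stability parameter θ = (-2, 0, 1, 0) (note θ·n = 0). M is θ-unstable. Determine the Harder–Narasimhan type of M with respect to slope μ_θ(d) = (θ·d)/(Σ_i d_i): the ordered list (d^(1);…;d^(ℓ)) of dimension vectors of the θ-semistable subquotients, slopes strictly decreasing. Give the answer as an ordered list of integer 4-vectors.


Barcode: M ≅ I[1,2], I[1,3], I[2,2]^2, I[3,4]^3, I[4,4]. HN layers by μ_θ (4 steps, strictly decreasing):
  μ^(1)=1; μ^(2)=1/2; μ^(3)=0; μ^(4)=-2

((0, 0, 1, 0); (0, 0, 3, 3); (0, 4, 0, 1); (2, 0, 0, 0))


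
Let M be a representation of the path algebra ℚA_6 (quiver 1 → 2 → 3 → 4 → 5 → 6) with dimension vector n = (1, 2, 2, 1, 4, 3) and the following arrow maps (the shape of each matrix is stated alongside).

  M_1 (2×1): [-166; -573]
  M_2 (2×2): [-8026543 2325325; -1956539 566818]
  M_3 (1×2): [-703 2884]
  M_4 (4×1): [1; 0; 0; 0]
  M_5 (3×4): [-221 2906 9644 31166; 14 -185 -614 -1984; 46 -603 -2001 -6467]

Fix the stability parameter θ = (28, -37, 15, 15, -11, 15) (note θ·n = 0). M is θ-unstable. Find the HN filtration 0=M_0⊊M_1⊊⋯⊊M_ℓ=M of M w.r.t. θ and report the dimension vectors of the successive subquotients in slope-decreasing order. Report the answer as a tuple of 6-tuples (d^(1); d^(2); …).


Barcode: M ≅ I[1,6], I[2,3], I[5,5], I[5,6]^2. HN layers by μ_θ (5 steps, strictly decreasing):
  μ^(1)=15; μ^(2)=19/3; μ^(3)=-9/2; μ^(4)=-11; μ^(5)=-37

((0, 0, 1, 0, 0, 3); (0, 0, 1, 1, 1, 0); (1, 1, 0, 0, 0, 0); (0, 0, 0, 0, 3, 0); (0, 1, 0, 0, 0, 0))


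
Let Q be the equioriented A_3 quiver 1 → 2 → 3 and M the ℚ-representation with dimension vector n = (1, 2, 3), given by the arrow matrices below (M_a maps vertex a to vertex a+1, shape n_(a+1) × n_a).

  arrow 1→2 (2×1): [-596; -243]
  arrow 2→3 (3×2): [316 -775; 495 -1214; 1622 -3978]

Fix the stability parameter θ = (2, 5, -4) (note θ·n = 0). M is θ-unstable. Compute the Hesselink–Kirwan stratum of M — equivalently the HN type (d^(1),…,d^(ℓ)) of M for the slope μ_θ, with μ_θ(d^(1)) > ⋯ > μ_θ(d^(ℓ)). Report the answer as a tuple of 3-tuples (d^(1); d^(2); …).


Barcode: M ≅ I[1,3], I[2,3], I[3,3]. HN layers by μ_θ (3 steps, strictly decreasing):
  μ^(1)=1; μ^(2)=1/2; μ^(3)=-4

((1, 1, 1); (0, 1, 1); (0, 0, 1))


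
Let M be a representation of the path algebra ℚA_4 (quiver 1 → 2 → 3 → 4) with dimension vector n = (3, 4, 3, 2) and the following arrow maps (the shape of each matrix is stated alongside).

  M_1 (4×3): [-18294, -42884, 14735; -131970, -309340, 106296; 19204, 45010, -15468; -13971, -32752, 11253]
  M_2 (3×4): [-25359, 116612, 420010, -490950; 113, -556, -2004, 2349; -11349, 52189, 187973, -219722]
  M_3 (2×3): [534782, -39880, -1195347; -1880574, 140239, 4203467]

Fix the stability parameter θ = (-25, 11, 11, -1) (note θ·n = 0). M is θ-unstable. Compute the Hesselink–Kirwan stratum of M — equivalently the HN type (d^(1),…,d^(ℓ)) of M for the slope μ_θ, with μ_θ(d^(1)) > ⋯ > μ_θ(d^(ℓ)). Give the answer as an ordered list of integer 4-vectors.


Barcode: M ≅ I[1,3], I[1,4]^2, I[2,2]. HN layers by μ_θ (3 steps, strictly decreasing):
  μ^(1)=11; μ^(2)=7; μ^(3)=-25

((0, 2, 1, 0); (0, 2, 2, 2); (3, 0, 0, 0))


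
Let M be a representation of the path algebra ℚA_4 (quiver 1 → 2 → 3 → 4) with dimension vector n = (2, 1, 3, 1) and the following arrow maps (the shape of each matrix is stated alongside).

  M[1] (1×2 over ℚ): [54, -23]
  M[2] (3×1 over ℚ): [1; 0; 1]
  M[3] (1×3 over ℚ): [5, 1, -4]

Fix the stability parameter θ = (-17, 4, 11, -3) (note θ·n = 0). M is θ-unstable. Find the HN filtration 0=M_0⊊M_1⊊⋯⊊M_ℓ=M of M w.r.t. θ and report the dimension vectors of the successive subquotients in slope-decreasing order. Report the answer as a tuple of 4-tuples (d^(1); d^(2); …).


Barcode: M ≅ I[1,1], I[1,4], I[3,3]^2. HN layers by μ_θ (3 steps, strictly decreasing):
  μ^(1)=11; μ^(2)=4; μ^(3)=-17

((0, 0, 2, 0); (0, 1, 1, 1); (2, 0, 0, 0))


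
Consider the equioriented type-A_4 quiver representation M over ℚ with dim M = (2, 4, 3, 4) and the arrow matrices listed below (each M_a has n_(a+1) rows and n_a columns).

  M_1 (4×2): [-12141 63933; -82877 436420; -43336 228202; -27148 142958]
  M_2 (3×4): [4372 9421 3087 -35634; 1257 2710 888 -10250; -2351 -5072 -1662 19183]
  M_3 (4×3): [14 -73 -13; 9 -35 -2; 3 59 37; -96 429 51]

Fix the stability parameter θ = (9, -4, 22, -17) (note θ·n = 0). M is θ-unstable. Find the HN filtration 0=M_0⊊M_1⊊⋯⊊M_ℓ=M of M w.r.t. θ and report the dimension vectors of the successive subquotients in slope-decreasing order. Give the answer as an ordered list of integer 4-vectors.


Interval decomposition of M: I[1,4]^2, I[2,2], I[2,4], I[4,4].
HN type (ℓ=3): μ^(1)=5/2; μ^(2)=-4; μ^(3)=-17

((2, 2, 3, 3); (0, 2, 0, 0); (0, 0, 0, 1))


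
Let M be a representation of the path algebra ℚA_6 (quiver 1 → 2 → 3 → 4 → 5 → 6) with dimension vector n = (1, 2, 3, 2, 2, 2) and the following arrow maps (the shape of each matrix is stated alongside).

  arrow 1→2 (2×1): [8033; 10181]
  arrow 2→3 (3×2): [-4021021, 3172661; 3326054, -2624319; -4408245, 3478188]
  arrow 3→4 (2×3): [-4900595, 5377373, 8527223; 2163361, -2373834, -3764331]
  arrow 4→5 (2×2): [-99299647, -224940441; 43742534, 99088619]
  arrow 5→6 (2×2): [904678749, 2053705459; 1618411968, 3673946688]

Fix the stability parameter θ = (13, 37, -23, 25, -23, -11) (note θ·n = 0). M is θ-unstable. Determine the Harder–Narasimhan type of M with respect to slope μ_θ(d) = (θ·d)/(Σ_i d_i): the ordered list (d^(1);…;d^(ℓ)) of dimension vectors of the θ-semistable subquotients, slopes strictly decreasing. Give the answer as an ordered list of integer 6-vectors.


Via rank(M_{q-1}∘⋯∘M_p): M ≅ I[1,5], I[2,6], I[3,3], I[6,6].
μ_θ-semistable layers: μ^(1)=29/5; μ^(2)=1; μ^(3)=-11; μ^(4)=-23

((1, 1, 1, 1, 1, 0); (0, 1, 1, 1, 1, 1); (0, 0, 0, 0, 0, 1); (0, 0, 1, 0, 0, 0))


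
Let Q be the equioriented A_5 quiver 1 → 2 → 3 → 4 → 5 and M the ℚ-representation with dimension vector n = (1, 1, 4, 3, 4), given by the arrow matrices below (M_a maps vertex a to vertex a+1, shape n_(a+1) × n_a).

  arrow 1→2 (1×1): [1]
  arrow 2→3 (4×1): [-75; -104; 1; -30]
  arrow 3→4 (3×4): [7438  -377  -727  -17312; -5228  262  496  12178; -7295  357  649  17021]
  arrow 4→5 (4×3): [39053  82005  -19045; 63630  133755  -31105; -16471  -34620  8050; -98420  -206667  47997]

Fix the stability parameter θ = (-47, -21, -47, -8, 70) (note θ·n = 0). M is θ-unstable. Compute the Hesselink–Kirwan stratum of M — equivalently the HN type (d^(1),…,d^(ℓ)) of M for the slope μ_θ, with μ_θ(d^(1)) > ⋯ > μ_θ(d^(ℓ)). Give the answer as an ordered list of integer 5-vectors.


Barcode: M ≅ I[1,5], I[3,3], I[3,4], I[3,5], I[5,5]^2. HN layers by μ_θ (4 steps, strictly decreasing):
  μ^(1)=70; μ^(2)=-8; μ^(3)=-34; μ^(4)=-47

((0, 0, 0, 0, 4); (0, 0, 0, 3, 0); (0, 1, 1, 0, 0); (1, 0, 3, 0, 0))


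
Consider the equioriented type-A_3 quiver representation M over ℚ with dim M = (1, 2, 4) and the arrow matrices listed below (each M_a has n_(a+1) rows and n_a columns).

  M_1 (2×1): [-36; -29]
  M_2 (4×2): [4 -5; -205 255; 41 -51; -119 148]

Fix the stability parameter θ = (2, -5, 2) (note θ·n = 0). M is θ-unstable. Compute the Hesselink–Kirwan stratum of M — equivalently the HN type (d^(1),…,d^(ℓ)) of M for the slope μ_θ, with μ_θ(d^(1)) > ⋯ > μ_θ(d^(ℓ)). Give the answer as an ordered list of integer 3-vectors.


Interval decomposition of M: I[1,3], I[2,3], I[3,3]^2.
HN type (ℓ=3): μ^(1)=2; μ^(2)=-3/2; μ^(3)=-5

((0, 0, 4); (1, 1, 0); (0, 1, 0))


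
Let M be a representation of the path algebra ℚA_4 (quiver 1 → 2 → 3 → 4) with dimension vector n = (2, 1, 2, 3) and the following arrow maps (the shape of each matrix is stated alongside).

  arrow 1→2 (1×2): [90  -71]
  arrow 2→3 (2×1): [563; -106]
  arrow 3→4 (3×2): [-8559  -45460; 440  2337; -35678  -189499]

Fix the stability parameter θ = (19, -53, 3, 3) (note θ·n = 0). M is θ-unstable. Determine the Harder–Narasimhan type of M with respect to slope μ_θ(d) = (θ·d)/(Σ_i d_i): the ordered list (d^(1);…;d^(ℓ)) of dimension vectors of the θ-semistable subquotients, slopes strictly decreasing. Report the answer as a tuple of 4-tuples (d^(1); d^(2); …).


Interval decomposition of M: I[1,1], I[1,4], I[3,4], I[4,4].
HN type (ℓ=3): μ^(1)=19; μ^(2)=3; μ^(3)=-17

((1, 0, 0, 0); (0, 0, 2, 3); (1, 1, 0, 0))


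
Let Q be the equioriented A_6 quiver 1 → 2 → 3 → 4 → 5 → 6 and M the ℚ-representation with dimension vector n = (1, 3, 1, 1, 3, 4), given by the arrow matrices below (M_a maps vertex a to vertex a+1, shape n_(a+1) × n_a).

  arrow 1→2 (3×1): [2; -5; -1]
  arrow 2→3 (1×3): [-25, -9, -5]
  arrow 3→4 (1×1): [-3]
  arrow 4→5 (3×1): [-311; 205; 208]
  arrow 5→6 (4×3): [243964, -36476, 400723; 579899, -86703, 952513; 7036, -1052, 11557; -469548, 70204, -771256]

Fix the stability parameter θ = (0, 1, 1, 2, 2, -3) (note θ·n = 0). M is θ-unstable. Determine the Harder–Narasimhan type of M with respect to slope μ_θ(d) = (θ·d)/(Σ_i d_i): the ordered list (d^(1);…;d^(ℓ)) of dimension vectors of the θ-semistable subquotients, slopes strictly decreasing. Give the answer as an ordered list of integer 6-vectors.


Via rank(M_{q-1}∘⋯∘M_p): M ≅ I[1,2], I[2,2], I[2,5], I[5,6]^2, I[6,6]^2.
μ_θ-semistable layers: μ^(1)=2; μ^(2)=1; μ^(3)=0; μ^(4)=-1/2; μ^(5)=-3

((0, 0, 0, 1, 1, 0); (0, 3, 1, 0, 0, 0); (1, 0, 0, 0, 0, 0); (0, 0, 0, 0, 2, 2); (0, 0, 0, 0, 0, 2))


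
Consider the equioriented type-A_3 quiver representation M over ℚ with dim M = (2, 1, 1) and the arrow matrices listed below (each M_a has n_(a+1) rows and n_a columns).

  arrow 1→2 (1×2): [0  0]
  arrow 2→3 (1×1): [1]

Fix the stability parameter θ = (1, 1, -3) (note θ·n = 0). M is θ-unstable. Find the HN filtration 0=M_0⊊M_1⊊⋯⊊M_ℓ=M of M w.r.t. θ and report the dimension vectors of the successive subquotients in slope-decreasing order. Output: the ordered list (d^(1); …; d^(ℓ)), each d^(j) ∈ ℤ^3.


Interval decomposition of M: I[1,1]^2, I[2,3].
HN type (ℓ=2): μ^(1)=1; μ^(2)=-1

((2, 0, 0); (0, 1, 1))


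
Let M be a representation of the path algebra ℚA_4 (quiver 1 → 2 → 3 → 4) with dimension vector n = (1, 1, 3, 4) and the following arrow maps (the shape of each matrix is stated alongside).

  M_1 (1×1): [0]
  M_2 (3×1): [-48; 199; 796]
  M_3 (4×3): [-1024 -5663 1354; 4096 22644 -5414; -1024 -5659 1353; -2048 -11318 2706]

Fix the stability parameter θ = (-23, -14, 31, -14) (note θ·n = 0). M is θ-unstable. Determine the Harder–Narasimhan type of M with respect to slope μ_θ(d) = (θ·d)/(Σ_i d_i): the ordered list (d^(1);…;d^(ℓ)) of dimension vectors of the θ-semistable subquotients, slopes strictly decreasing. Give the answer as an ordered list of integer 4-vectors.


Barcode: M ≅ I[1,1], I[2,4], I[3,3], I[3,4], I[4,4]^2. HN layers by μ_θ (4 steps, strictly decreasing):
  μ^(1)=31; μ^(2)=17/2; μ^(3)=-14; μ^(4)=-23

((0, 0, 1, 0); (0, 0, 2, 2); (0, 1, 0, 2); (1, 0, 0, 0))


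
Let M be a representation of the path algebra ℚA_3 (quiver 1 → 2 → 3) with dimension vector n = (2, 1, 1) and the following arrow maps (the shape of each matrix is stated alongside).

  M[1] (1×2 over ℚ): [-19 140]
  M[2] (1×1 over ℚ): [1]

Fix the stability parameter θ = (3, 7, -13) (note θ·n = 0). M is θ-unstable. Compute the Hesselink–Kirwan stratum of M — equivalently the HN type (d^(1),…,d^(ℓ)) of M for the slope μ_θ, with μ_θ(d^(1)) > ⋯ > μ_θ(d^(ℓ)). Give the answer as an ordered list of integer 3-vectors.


Via rank(M_{q-1}∘⋯∘M_p): M ≅ I[1,1], I[1,3].
μ_θ-semistable layers: μ^(1)=3; μ^(2)=-1

((1, 0, 0); (1, 1, 1))


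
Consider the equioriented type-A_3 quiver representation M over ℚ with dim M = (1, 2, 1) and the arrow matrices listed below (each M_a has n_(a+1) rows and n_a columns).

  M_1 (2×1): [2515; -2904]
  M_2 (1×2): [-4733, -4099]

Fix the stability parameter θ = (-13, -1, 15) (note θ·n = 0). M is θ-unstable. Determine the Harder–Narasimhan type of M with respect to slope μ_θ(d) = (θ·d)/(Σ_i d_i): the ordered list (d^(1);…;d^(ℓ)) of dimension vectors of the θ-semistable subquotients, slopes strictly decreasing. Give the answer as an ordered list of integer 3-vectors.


Barcode: M ≅ I[1,3], I[2,2]. HN layers by μ_θ (3 steps, strictly decreasing):
  μ^(1)=15; μ^(2)=-1; μ^(3)=-13

((0, 0, 1); (0, 2, 0); (1, 0, 0))


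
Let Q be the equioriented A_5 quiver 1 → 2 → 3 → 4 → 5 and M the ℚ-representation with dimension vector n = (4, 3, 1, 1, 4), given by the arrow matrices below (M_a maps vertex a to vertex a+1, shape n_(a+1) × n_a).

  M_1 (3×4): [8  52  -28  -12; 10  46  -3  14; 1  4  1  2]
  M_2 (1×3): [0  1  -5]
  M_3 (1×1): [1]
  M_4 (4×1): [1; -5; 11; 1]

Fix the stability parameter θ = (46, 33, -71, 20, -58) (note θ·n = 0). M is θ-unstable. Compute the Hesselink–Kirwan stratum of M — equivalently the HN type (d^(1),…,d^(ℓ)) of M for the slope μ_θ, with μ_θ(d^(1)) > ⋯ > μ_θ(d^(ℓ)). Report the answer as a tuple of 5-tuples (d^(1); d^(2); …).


Interval decomposition of M: I[1,1], I[1,2]^2, I[1,5], I[5,5]^3.
HN type (ℓ=4): μ^(1)=46; μ^(2)=79/2; μ^(3)=-6; μ^(4)=-58

((1, 0, 0, 0, 0); (2, 2, 0, 0, 0); (1, 1, 1, 1, 1); (0, 0, 0, 0, 3))


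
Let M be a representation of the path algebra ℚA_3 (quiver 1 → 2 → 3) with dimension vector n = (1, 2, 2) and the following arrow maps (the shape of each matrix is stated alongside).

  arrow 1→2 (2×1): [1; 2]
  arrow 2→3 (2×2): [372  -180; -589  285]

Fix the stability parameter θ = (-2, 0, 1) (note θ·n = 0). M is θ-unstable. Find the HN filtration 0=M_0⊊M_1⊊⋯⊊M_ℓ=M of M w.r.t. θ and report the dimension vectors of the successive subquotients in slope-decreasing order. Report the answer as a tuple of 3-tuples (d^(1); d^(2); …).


Via rank(M_{q-1}∘⋯∘M_p): M ≅ I[1,3], I[2,2], I[3,3].
μ_θ-semistable layers: μ^(1)=1; μ^(2)=0; μ^(3)=-2

((0, 0, 2); (0, 2, 0); (1, 0, 0))


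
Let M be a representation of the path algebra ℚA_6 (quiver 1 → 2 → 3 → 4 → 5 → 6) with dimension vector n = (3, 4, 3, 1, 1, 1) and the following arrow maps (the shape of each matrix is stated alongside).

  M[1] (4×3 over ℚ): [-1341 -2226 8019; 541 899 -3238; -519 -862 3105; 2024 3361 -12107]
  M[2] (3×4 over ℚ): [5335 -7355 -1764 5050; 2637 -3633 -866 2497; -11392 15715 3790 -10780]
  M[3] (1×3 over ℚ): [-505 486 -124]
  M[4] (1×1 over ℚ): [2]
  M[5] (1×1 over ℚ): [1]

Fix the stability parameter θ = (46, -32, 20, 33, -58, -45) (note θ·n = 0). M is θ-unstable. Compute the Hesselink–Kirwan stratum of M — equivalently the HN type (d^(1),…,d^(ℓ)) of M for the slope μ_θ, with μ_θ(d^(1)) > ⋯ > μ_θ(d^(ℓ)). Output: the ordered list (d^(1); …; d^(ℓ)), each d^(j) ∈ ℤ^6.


Barcode: M ≅ I[1,1], I[1,3], I[1,6], I[2,2], I[2,3]. HN layers by μ_θ (5 steps, strictly decreasing):
  μ^(1)=46; μ^(2)=20; μ^(3)=7; μ^(4)=-6; μ^(5)=-32

((1, 0, 0, 0, 0, 0); (0, 0, 2, 0, 0, 0); (1, 1, 0, 0, 0, 0); (1, 1, 1, 1, 1, 1); (0, 2, 0, 0, 0, 0))
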